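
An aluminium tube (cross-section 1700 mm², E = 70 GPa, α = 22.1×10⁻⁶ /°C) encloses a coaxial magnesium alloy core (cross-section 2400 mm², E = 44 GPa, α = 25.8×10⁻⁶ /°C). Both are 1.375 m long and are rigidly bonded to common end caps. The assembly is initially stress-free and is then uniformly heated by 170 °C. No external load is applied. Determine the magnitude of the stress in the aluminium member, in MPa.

σ ≈ 20.7 MPa (tensile)

The magnesium alloy has the larger α, so on heating it would change length more than the aluminium if both were free. The rigid plates force a common final length, so the magnesium alloy is put into compression and the aluminium into tension, with equal and opposite forces P (no external load).
Compatibility of the two members (thermal + elastic change equal): (α₁ − α₂)ΔT = P·[1/(A₁E₁) + 1/(A₂E₂)].
|α₁ − α₂|·ΔT = 3.7×10⁻⁶ × 170 = 0.000629.
1/(A₁E₁) + 1/(A₂E₂) = 1/(1700×70×10³) + 1/(2400×44×10³) = 1.787×10⁻⁸ N⁻¹.
So P = 0.000629 / 1.787×10⁻⁸ = 35.19 kN.
σ_{aluminium} = P/A₁ = 35190/1700 = 20.7 MPa, tensile.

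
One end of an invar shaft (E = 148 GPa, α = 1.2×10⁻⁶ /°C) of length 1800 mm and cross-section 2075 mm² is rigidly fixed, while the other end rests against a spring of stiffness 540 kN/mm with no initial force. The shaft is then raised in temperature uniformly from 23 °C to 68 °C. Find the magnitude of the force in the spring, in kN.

Free thermal expansion: δ_free = αΔT L = 1.2×10⁻⁶ × 45 × 1800 = 0.0972 mm.
Let P be the compressive force at the spring. The shaft shortens elastically by PL/(AE) and the spring compresses by P/k; together these equal δ_free.
So P = δ_free / [L/(AE) + 1/k] = 0.0972 / [ 1800/(2075×148×10³) + 1/(540×10³) ].
P = 0.0972 / 7.713×10⁻⁶ = 12600 N.

P ≈ 12.6 kN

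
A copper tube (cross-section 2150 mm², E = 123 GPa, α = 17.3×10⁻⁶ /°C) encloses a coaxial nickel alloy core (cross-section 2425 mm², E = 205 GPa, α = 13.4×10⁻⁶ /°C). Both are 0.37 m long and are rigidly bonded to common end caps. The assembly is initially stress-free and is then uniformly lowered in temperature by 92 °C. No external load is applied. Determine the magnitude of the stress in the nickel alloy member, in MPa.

σ ≈ 25.5 MPa (compressive)

Equilibrium of a rigid end plate with no external load gives equal and opposite internal forces ±P in the two members. Since α_{copper} > α_{nickel alloy}, cooling drives the copper into tension and the nickel alloy into compression.
Setting the final lengths equal and cancelling L: (α₁ − α₂)ΔT = P/(A₁E₁) + P/(A₂E₂).
|α₁ − α₂|·ΔT = 3.9×10⁻⁶ × 92 = 0.0003588.
1/(A₁E₁) + 1/(A₂E₂) = 1/(2150×123×10³) + 1/(2425×205×10³) = 5.793×10⁻⁹ N⁻¹.
So P = 0.0003588 / 5.793×10⁻⁹ = 61.94 kN.
σ_{nickel alloy} = P/A₂ = 61940/2425 = 25.54 MPa, compressive.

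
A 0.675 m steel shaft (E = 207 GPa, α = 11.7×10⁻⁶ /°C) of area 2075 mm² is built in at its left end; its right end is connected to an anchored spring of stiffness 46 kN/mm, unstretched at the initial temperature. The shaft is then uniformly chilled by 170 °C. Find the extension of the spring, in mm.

Free thermal contraction: δ_free = αΔT L = 11.7×10⁻⁶ × 170 × 675 = 1.343 mm.
With a force P in the spring, the elastic change of the shaft is PL/(AE) and that of the spring is P/k; compatibility requires their sum to equal δ_free.
P [ L/(AE) + 1/k ] = δ_free → P [ 675/(2075×207×10³) + 1/(46×10³) ] = 1.343.
P = 1.343 / 2.331×10⁻⁵ = 57590 N.
Spring extension = P/k = 57590/(46×10³) = 1.252 mm.

δ ≈ 1.25 mm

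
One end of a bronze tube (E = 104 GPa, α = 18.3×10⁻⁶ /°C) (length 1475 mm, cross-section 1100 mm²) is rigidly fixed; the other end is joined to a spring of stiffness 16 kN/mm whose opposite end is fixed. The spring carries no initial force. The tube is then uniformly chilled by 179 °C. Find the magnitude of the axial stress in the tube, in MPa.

If the spring were absent the tube would shorten by αΔT L = 18.3×10⁻⁶ × 179 × 1475 = 4.832 mm.
Let P be the tensile force in the spring. The tube extends elastically by PL/(AE) and the spring stretches by P/k; together these equal δ_free.
So P = δ_free / [L/(AE) + 1/k] = 4.832 / [ 1475/(1100×104×10³) + 1/(16×10³) ].
P = 4.832 / 7.539×10⁻⁵ = 64090 N.
σ = P/A = 64090/1100 = 58.26 MPa.

σ ≈ 58.3 MPa (tensile)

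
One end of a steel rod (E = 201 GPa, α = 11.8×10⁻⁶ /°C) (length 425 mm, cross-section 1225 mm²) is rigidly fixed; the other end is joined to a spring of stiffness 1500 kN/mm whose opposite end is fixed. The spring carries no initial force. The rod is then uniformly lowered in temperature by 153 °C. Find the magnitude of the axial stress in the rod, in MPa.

If the spring were absent the rod would shorten by αΔT L = 11.8×10⁻⁶ × 153 × 425 = 0.7673 mm.
With a force P in the spring, the elastic change of the rod is PL/(AE) and that of the spring is P/k; compatibility requires their sum to equal δ_free.
So P = δ_free / [L/(AE) + 1/k] = 0.7673 / [ 425/(1225×201×10³) + 1/(1500×10³) ].
P = 0.7673 / 2.393×10⁻⁶ = 320700 N.
σ = P/A = 320700/1225 = 261.8 MPa.

σ ≈ 262 MPa (tensile)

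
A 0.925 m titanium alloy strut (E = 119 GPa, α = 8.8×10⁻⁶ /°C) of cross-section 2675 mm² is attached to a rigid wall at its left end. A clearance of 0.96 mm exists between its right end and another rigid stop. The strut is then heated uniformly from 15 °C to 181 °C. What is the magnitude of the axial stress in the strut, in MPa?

σ ≈ 50.3 MPa (compressive)

Unrestrained expansion: δ_free = αΔT L = 8.8×10⁻⁶ × 166 × 925 = 1.351 mm.
The gap closes (δ_free > 0.96 mm) and the wall then resists a further 1.351 − 0.96 = 0.3912 mm of expansion.
Compatibility: PL/(AE) = 0.3912 mm, so σ = P/A = E × (0.3912/925) = 50.33 MPa.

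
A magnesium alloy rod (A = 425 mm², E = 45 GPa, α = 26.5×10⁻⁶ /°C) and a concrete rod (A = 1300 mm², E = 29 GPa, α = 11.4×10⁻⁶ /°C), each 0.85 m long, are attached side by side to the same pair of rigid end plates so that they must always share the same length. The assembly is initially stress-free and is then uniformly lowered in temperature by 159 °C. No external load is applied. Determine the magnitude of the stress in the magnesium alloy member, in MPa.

σ ≈ 71.7 MPa (tensile)

The magnesium alloy has the larger α, so on cooling it would change length more than the concrete if both were free. The rigid plates force a common final length, so the magnesium alloy is put into tension and the concrete into compression, with equal and opposite forces P (no external load).
Equating the net (thermal + elastic) strains gives |α₁ − α₂|·ΔT = P·[1/(A₁E₁) + 1/(A₂E₂)].
|α₁ − α₂|·ΔT = 15.1×10⁻⁶ × 159 = 0.002401.
1/(A₁E₁) + 1/(A₂E₂) = 1/(425×45×10³) + 1/(1300×29×10³) = 7.881×10⁻⁸ N⁻¹.
P = 0.002401 / 7.881×10⁻⁸ = 30460 N = 30.46 kN.
σ_{magnesium alloy} = P/A₁ = 30460/425 = 71.68 MPa, tensile.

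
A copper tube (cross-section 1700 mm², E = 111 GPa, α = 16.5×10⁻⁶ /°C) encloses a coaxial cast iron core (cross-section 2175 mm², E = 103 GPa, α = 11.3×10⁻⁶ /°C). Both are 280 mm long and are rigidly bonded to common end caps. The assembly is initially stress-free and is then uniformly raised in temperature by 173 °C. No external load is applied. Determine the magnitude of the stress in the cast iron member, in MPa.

σ ≈ 42.4 MPa (tensile)

Equilibrium of a rigid end plate with no external load gives equal and opposite internal forces ±P in the two members. Since α_{copper} > α_{cast iron}, heating drives the copper into compression and the cast iron into tension.
Compatibility of the two members (thermal + elastic change equal): (α₁ − α₂)ΔT = P·[1/(A₁E₁) + 1/(A₂E₂)].
|α₁ − α₂|·ΔT = 5.2×10⁻⁶ × 173 = 0.0008996.
1/(A₁E₁) + 1/(A₂E₂) = 1/(1700×111×10³) + 1/(2175×103×10³) = 9.763×10⁻⁹ N⁻¹.
So P = 0.0008996 / 9.763×10⁻⁹ = 92.14 kN.
σ_{cast iron} = P/A₂ = 92140/2175 = 42.36 MPa, tensile.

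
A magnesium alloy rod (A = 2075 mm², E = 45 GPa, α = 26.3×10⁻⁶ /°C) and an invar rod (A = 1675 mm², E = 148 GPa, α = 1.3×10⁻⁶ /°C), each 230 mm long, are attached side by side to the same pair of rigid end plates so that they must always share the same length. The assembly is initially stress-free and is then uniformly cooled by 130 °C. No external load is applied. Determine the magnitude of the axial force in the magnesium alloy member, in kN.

P ≈ 220 kN (tensile in the magnesium alloy)

Equilibrium of a rigid end plate with no external load gives equal and opposite internal forces ±P in the two members. Since α_{magnesium alloy} > α_{invar}, cooling drives the magnesium alloy into tension and the invar into compression.
Compatibility of the two members (thermal + elastic change equal): (α₁ − α₂)ΔT = P·[1/(A₁E₁) + 1/(A₂E₂)].
|α₁ − α₂|·ΔT = 25×10⁻⁶ × 130 = 0.00325.
1/(A₁E₁) + 1/(A₂E₂) = 1/(2075×45×10³) + 1/(1675×148×10³) = 1.474×10⁻⁸ N⁻¹.
So P = 0.00325 / 1.474×10⁻⁸ = 220.4 kN.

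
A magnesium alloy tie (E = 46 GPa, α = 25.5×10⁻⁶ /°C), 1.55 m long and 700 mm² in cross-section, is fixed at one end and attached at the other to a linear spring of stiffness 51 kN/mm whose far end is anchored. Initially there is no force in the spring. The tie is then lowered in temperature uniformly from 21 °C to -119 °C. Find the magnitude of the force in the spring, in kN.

Free thermal contraction: δ_free = αΔT L = 25.5×10⁻⁶ × 140 × 1550 = 5.534 mm.
With a force P in the spring, the elastic change of the tie is PL/(AE) and that of the spring is P/k; compatibility requires their sum to equal δ_free.
So P = δ_free / [L/(AE) + 1/k] = 5.534 / [ 1550/(700×46×10³) + 1/(51×10³) ].
P = 5.534 / 6.774×10⁻⁵ = 81680 N.

P ≈ 81.7 kN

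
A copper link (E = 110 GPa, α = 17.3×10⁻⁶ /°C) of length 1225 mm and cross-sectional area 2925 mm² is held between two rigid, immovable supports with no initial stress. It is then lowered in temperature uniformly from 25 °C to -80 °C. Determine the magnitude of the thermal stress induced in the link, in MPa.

σ ≈ 200 MPa (tensile)

With length fixed, the mechanical strain must cancel the thermal strain αΔT = 17.3×10⁻⁶ × 105 = 1816.5×10⁻⁶.
The stress required to suppress this strain is σ = Eε = 110×10³ × 1816.5×10⁻⁶ = 199.8 MPa, tensile since the link is trying to contract.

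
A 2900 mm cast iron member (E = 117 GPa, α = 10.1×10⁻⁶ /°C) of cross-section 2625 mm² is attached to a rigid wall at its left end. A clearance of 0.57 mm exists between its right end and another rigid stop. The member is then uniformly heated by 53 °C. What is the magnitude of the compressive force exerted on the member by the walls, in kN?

P ≈ 104 kN

Free thermal elongation = αΔT L = 10.1×10⁻⁶ × 53 × 2900 = 1.552 mm.
After closing the 0.57 mm clearance, 1.552 − 0.57 = 0.9824 mm of expansion remains to be suppressed by the wall.
That suppressed elongation corresponds to σ = E·Δ/L = 117×10³ × 0.9824/2900 = 39.63 MPa.
P = σA = 39.63 × 2625 = 104 kN.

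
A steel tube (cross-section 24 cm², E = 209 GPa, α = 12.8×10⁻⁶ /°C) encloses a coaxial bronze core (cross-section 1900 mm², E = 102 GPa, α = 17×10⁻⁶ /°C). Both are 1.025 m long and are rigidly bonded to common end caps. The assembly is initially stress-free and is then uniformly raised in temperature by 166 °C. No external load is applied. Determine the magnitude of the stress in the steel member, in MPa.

Equilibrium of a rigid end plate with no external load gives equal and opposite internal forces ±P in the two members. Since α_{bronze} > α_{steel}, heating drives the bronze into compression and the steel into tension.
Equating the net (thermal + elastic) strains gives |α₁ − α₂|·ΔT = P·[1/(A₁E₁) + 1/(A₂E₂)].
|α₁ − α₂|·ΔT = 4.2×10⁻⁶ × 166 = 0.0006972.
1/(A₁E₁) + 1/(A₂E₂) = 1/(2400×209×10³) + 1/(1900×102×10³) = 7.154×10⁻⁹ N⁻¹.
So P = 0.0006972 / 7.154×10⁻⁹ = 97.46 kN.
σ_{steel} = P/A₁ = 97460/2400 = 40.61 MPa, tensile.

σ ≈ 40.6 MPa (tensile)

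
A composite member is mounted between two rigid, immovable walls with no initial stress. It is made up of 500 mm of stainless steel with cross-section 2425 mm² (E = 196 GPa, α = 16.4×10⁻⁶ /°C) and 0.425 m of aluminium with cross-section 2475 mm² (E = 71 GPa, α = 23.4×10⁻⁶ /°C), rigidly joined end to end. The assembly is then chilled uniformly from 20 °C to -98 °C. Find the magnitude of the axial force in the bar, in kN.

P ≈ 617 kN (tensile)

With the walls removed the bar would change length by δ_free = Σ αᵢΔT Lᵢ = 16.4×10⁻⁶×118×500 + 23.4×10⁻⁶×118×425 = 2.141 mm.
The rigid supports impose zero overall length change; the single axial force P common to all segments must satisfy P Σ Lᵢ/(AᵢEᵢ) = δ_free.
The series flexibility is Σ Lᵢ/(AᵢEᵢ) = 500/(2425×196×10³) + 425/(2475×71×10³) = 3.471×10⁻⁶ mm/N.
Hence P = δ_free / Σ(L/AE) = 2.141/3.471×10⁻⁶ = 616.9 kN (tensile).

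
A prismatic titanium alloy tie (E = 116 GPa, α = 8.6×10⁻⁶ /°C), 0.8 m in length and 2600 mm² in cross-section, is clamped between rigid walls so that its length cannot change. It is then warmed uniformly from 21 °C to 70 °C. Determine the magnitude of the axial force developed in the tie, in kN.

The ends cannot move, so σ = EαΔT = 116×10³ × 8.6×10⁻⁶ × 49 = 48.88 MPa.
Axial force P = σA = 48.88 × 2600 = 127100 N = 127.1 kN, compressive.

P ≈ 127 kN (compressive)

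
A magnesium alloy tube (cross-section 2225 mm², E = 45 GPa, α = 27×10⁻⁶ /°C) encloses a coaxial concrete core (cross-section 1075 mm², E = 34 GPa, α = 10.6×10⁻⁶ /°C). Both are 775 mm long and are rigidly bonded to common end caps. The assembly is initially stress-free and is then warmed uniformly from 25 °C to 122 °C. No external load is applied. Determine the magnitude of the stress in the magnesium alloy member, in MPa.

σ ≈ 19.1 MPa (compressive)

Both members must finish at the same length. With the larger α, the magnesium alloy tends to over-expand; the plates restrain it, putting the magnesium alloy in compression and the concrete in tension. With no external load the two internal forces are equal and opposite, magnitude P.
Compatibility of the two members (thermal + elastic change equal): (α₁ − α₂)ΔT = P·[1/(A₁E₁) + 1/(A₂E₂)].
|α₁ − α₂|·ΔT = 16.4×10⁻⁶ × 97 = 0.001591.
1/(A₁E₁) + 1/(A₂E₂) = 1/(2225×45×10³) + 1/(1075×34×10³) = 3.735×10⁻⁸ N⁻¹.
So P = 0.001591 / 3.735×10⁻⁸ = 42.59 kN.
σ_{magnesium alloy} = P/A₁ = 42590/2225 = 19.14 MPa, compressive.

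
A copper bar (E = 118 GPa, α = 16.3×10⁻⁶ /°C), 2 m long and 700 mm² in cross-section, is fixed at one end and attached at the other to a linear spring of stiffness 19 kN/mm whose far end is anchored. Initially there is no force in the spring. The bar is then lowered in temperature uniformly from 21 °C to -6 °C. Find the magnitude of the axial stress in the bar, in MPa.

If the spring were absent the bar would shorten by αΔT L = 16.3×10⁻⁶ × 27 × 2000 = 0.8802 mm.
With a force P in the spring, the elastic change of the bar is PL/(AE) and that of the spring is P/k; compatibility requires their sum to equal δ_free.
So P = δ_free / [L/(AE) + 1/k] = 0.8802 / [ 2000/(700×118×10³) + 1/(19×10³) ].
P = 0.8802 / 7.684×10⁻⁵ = 11450 N.
σ = P/A = 11450/700 = 16.36 MPa.

σ ≈ 16.4 MPa (tensile)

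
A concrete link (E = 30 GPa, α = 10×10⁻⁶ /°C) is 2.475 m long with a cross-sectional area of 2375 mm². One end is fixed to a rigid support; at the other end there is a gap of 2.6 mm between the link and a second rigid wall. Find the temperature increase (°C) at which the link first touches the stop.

Contact occurs when the free expansion equals the gap: αΔT L = 2.6 mm.
So ΔT = g/(αL) = 2.6/(10×10⁻⁶ × 2475) = 105.1 °C.

ΔT ≈ 105 °C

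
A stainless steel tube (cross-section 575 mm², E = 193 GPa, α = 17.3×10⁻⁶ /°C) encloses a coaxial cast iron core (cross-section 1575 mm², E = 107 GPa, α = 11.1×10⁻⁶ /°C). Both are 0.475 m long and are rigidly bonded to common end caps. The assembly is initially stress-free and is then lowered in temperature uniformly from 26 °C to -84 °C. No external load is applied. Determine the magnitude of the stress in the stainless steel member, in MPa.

The stainless steel has the larger α, so on cooling it would change length more than the cast iron if both were free. The rigid plates force a common final length, so the stainless steel is put into tension and the cast iron into compression, with equal and opposite forces P (no external load).
Setting the final lengths equal and cancelling L: (α₁ − α₂)ΔT = P/(A₁E₁) + P/(A₂E₂).
|α₁ − α₂|·ΔT = 6.2×10⁻⁶ × 110 = 0.000682.
1/(A₁E₁) + 1/(A₂E₂) = 1/(575×193×10³) + 1/(1575×107×10³) = 1.494×10⁻⁸ N⁻¹.
So P = 0.000682 / 1.494×10⁻⁸ = 45.63 kN.
σ_{stainless steel} = P/A₁ = 45630/575 = 79.36 MPa, tensile.

σ ≈ 79.4 MPa (tensile)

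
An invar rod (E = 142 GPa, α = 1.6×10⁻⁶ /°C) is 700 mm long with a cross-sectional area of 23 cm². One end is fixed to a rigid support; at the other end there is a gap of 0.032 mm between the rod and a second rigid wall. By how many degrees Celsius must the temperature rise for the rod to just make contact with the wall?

Contact occurs when the free expansion equals the gap: αΔT L = 0.032 mm.
So ΔT = g/(αL) = 0.032/(1.6×10⁻⁶ × 700) = 28.57 °C.

ΔT ≈ 28.6 °C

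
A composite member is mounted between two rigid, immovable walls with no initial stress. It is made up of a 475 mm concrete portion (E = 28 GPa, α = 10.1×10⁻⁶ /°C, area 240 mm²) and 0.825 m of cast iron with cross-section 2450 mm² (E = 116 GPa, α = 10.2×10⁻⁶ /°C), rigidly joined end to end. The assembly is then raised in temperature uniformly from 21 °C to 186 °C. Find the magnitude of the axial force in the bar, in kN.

P ≈ 29.6 kN (compressive)

Free thermal expansion of the whole bar: Σ αᵢΔT Lᵢ = 10.1×10⁻⁶×165×475 + 10.2×10⁻⁶×165×825 = 2.18 mm.
The walls prevent any net length change, so an axial force P (same in every segment) develops. Compatibility: P · Σ Lᵢ/(AᵢEᵢ) = δ_free.
Σ Lᵢ/(AᵢEᵢ) = 475/(240×28×10³) + 825/(2450×116×10³) = 7.359×10⁻⁵ mm/N.
So P = 2.18 / 7.359×10⁻⁵ = 29.63 kN, compressive.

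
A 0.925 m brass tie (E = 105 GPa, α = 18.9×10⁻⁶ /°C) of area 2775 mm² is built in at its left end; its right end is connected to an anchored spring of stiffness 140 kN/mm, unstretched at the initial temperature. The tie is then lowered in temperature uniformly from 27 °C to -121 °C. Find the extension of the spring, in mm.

δ ≈ 1.79 mm

The unrestrained thermal change is αΔT L = 18.9×10⁻⁶ × 148 × 925 = 2.587 mm.
With a force P in the spring, the elastic change of the tie is PL/(AE) and that of the spring is P/k; compatibility requires their sum to equal δ_free.
So P = δ_free / [L/(AE) + 1/k] = 2.587 / [ 925/(2775×105×10³) + 1/(140×10³) ].
P = 2.587 / 1.032×10⁻⁵ = 250800 N.
Spring extension = P/k = 250800/(140×10³) = 1.791 mm.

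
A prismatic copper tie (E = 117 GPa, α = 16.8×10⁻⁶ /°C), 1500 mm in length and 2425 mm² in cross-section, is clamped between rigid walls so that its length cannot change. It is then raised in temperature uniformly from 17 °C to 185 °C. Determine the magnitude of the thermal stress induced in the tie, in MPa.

The supports are rigid, so the total axial strain is zero. The restrained thermal strain is ε = αΔT = 16.8×10⁻⁶ × 168 = 2822.4×10⁻⁶.
Hence σ = E·αΔT = 117×10³ × 2822.4×10⁻⁶ = 330.2 MPa, compressive.

σ ≈ 330 MPa (compressive)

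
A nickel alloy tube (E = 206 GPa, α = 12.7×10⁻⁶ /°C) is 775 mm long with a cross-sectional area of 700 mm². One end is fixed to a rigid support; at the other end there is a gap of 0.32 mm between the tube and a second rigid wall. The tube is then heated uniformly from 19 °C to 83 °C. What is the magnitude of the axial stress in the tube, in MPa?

σ ≈ 82.4 MPa (compressive)

Free thermal elongation = αΔT L = 12.7×10⁻⁶ × 64 × 775 = 0.6299 mm.
This exceeds the 0.32 mm gap, so the wall pushes back. The portion of expansion that must be recovered elastically is δ_free − gap = 0.6299 − 0.32 = 0.3099 mm.
Compatibility: PL/(AE) = 0.3099 mm, so σ = P/A = E × (0.3099/775) = 82.38 MPa.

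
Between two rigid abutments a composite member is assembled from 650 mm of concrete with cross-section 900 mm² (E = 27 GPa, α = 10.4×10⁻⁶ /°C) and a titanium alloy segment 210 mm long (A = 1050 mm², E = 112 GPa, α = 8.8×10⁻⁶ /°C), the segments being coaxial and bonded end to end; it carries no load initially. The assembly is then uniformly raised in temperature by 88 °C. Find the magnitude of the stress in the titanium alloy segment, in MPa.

σ ≈ 25.3 MPa (compressive)

If the supports were absent, the total length change would be Σ αᵢΔT Lᵢ = 10.4×10⁻⁶×88×650 + 8.8×10⁻⁶×88×210 = 0.7575 mm.
The rigid supports impose zero overall length change; the single axial force P common to all segments must satisfy P Σ Lᵢ/(AᵢEᵢ) = δ_free.
Σ Lᵢ/(AᵢEᵢ) = 650/(900×27×10³) + 210/(1050×112×10³) = 2.853×10⁻⁵ mm/N.
So P = 0.7575 / 2.853×10⁻⁵ = 26.55 kN, compressive.
σ_{titanium alloy} = P / A = 26550 / 1050 = 25.28 MPa.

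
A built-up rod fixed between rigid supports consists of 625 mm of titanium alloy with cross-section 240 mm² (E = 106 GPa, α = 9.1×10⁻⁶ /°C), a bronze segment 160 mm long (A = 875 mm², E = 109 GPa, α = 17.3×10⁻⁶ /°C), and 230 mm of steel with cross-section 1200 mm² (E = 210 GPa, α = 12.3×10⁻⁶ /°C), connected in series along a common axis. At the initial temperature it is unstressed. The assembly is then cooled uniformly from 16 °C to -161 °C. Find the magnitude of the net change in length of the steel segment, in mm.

|ΔL| ≈ 0.434 mm

With the walls removed the bar would change length by δ_free = Σ αᵢΔT Lᵢ = 9.1×10⁻⁶×177×625 + 17.3×10⁻⁶×177×160 + 12.3×10⁻⁶×177×230 = 1.997 mm.
Since the ends are fixed, an axial force P builds up, equal in every segment, with P · Σ Lᵢ/(AᵢEᵢ) = δ_free.
The series flexibility is Σ Lᵢ/(AᵢEᵢ) = 625/(240×106×10³) + 160/(875×109×10³) + 230/(1200×210×10³) = 2.716×10⁻⁵ mm/N.
Hence P = δ_free / Σ(L/AE) = 1.997/2.716×10⁻⁵ = 73.55 kN (tensile).
For the steel segment, free thermal change = 12.3×10⁻⁶×177×230 = 0.5007 mm and elastic change from P = 73550×230/(1200×210×10³) = 0.06713 mm; these oppose, so the net change is 0.434 mm (segment shortens).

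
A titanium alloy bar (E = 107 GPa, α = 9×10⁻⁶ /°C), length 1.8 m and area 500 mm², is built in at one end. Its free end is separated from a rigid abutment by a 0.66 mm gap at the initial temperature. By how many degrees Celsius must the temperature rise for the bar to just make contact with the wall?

The gap closes when αΔT L = 0.66 mm, since the bar is still unstressed at that instant.
ΔT = 0.66 / (9×10⁻⁶ × 1800) = 40.74 °C.

ΔT ≈ 40.7 °C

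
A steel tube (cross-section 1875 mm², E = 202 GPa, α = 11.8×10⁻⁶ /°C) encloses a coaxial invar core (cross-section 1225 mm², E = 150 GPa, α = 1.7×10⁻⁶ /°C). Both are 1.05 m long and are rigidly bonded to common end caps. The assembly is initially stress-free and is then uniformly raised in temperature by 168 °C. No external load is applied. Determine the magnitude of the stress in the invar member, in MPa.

σ ≈ 171 MPa (tensile)

Equilibrium of a rigid end plate with no external load gives equal and opposite internal forces ±P in the two members. Since α_{steel} > α_{invar}, heating drives the steel into compression and the invar into tension.
Equating the net (thermal + elastic) strains gives |α₁ − α₂|·ΔT = P·[1/(A₁E₁) + 1/(A₂E₂)].
|α₁ − α₂|·ΔT = 10.1×10⁻⁶ × 168 = 0.001697.
1/(A₁E₁) + 1/(A₂E₂) = 1/(1875×202×10³) + 1/(1225×150×10³) = 8.082×10⁻⁹ N⁻¹.
P = 0.001697 / 8.082×10⁻⁹ = 209900 N = 209.9 kN.
σ_{invar} = P/A₂ = 209900/1225 = 171.4 MPa, tensile.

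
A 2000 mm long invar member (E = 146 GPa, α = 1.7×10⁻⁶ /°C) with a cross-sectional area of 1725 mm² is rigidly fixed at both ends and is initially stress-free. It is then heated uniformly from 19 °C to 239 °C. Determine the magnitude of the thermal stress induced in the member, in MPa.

σ ≈ 54.6 MPa (compressive)

With length fixed, the mechanical strain must cancel the thermal strain αΔT = 1.7×10⁻⁶ × 220 = 374×10⁻⁶.
σ = EαΔT = 146×10³ × 1.7×10⁻⁶ × 220 = 54.6 MPa (compressive; the member is trying to expand).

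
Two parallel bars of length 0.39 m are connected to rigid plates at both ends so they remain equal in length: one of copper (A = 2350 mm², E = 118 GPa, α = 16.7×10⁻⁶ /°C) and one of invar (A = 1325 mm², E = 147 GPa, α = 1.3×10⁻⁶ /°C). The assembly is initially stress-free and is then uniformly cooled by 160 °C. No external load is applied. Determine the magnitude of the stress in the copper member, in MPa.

σ ≈ 120 MPa (tensile)

The copper has the larger α, so on cooling it would change length more than the invar if both were free. The rigid plates force a common final length, so the copper is put into tension and the invar into compression, with equal and opposite forces P (no external load).
Compatibility of the two members (thermal + elastic change equal): (α₁ − α₂)ΔT = P·[1/(A₁E₁) + 1/(A₂E₂)].
|α₁ − α₂|·ΔT = 15.4×10⁻⁶ × 160 = 0.002464.
1/(A₁E₁) + 1/(A₂E₂) = 1/(2350×118×10³) + 1/(1325×147×10³) = 8.74×10⁻⁹ N⁻¹.
So P = 0.002464 / 8.74×10⁻⁹ = 281.9 kN.
σ_{copper} = P/A₁ = 281900/2350 = 120 MPa, tensile.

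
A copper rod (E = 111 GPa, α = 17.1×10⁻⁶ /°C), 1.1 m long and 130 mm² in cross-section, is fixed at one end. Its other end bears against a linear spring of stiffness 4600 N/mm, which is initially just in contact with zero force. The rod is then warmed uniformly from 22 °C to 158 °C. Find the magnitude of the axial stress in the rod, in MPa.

σ ≈ 67 MPa (compressive)

If the spring were absent the rod would lengthen by αΔT L = 17.1×10⁻⁶ × 136 × 1100 = 2.558 mm.
With a force P in the spring, the elastic change of the rod is PL/(AE) and that of the spring is P/k; compatibility requires their sum to equal δ_free.
So P = δ_free / [L/(AE) + 1/k] = 2.558 / [ 1100/(130×111×10³) + 1/(4600) ].
P = 2.558 / 0.0002936 = 8712 N.
σ = P/A = 8712/130 = 67.02 MPa.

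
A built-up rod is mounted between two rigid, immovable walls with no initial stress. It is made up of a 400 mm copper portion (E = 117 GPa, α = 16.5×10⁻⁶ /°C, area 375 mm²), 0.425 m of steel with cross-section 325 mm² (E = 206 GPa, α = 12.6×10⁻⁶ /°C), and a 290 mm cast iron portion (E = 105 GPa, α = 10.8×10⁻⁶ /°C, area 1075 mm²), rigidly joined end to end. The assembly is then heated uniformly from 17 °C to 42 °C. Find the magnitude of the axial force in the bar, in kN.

If the supports were absent, the total length change would be Σ αᵢΔT Lᵢ = 16.5×10⁻⁶×25×400 + 12.6×10⁻⁶×25×425 + 10.8×10⁻⁶×25×290 = 0.3772 mm.
Since the ends are fixed, an axial force P builds up, equal in every segment, with P · Σ Lᵢ/(AᵢEᵢ) = δ_free.
Σ Lᵢ/(AᵢEᵢ) = 400/(375×117×10³) + 425/(325×206×10³) + 290/(1075×105×10³) = 1.803×10⁻⁵ mm/N.
Hence P = δ_free / Σ(L/AE) = 0.3772/1.803×10⁻⁵ = 20.91 kN (compressive).

P ≈ 20.9 kN (compressive)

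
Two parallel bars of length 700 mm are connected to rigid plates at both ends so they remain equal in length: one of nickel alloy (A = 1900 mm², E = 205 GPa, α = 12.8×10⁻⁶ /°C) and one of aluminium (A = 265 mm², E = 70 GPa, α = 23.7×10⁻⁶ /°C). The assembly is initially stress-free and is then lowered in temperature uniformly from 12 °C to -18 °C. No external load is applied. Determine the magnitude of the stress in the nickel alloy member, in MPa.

Both members must finish at the same length. With the larger α, the aluminium tends to over-contract; the plates restrain it, putting the aluminium in tension and the nickel alloy in compression. With no external load the two internal forces are equal and opposite, magnitude P.
Equating the net (thermal + elastic) strains gives |α₁ − α₂|·ΔT = P·[1/(A₁E₁) + 1/(A₂E₂)].
|α₁ − α₂|·ΔT = 10.9×10⁻⁶ × 30 = 0.000327.
1/(A₁E₁) + 1/(A₂E₂) = 1/(1900×205×10³) + 1/(265×70×10³) = 5.648×10⁻⁸ N⁻¹.
P = 0.000327 / 5.648×10⁻⁸ = 5790 N = 5.79 kN.
σ_{nickel alloy} = P/A₁ = 5790/1900 = 3.047 MPa, compressive.

σ ≈ 3.05 MPa (compressive)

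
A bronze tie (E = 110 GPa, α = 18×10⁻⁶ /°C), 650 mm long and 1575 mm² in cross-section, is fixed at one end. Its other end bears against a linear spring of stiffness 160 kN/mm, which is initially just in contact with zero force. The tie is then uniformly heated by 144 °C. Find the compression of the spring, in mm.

The unrestrained thermal change is αΔT L = 18×10⁻⁶ × 144 × 650 = 1.685 mm.
With a force P in the spring, the elastic change of the tie is PL/(AE) and that of the spring is P/k; compatibility requires their sum to equal δ_free.
So P = δ_free / [L/(AE) + 1/k] = 1.685 / [ 650/(1575×110×10³) + 1/(160×10³) ].
P = 1.685 / 1×10⁻⁵ = 168400 N.
Spring compression = P/k = 168400/(160×10³) = 1.053 mm.

δ ≈ 1.05 mm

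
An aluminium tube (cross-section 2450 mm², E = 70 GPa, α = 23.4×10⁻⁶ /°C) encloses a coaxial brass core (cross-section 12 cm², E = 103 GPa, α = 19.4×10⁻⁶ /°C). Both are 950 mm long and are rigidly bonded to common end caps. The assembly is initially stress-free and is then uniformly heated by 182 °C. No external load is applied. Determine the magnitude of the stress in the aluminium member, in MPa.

σ ≈ 21.3 MPa (compressive)

The aluminium has the larger α, so on heating it would change length more than the brass if both were free. The rigid plates force a common final length, so the aluminium is put into compression and the brass into tension, with equal and opposite forces P (no external load).
Compatibility of the two members (thermal + elastic change equal): (α₁ − α₂)ΔT = P·[1/(A₁E₁) + 1/(A₂E₂)].
|α₁ − α₂|·ΔT = 4×10⁻⁶ × 182 = 0.000728.
1/(A₁E₁) + 1/(A₂E₂) = 1/(2450×70×10³) + 1/(1200×103×10³) = 1.392×10⁻⁸ N⁻¹.
So P = 0.000728 / 1.392×10⁻⁸ = 52.29 kN.
σ_{aluminium} = P/A₁ = 52290/2450 = 21.34 MPa, compressive.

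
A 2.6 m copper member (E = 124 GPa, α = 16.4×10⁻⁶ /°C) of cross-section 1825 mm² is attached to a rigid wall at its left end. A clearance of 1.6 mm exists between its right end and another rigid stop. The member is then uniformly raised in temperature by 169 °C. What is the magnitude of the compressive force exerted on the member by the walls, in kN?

Unrestrained expansion: δ_free = αΔT L = 16.4×10⁻⁶ × 169 × 2600 = 7.206 mm.
The gap closes (δ_free > 1.6 mm) and the wall then resists a further 7.206 − 1.6 = 5.606 mm of expansion.
That suppressed elongation corresponds to σ = E·Δ/L = 124×10³ × 5.606/2600 = 267.4 MPa.
P = σA = 267.4 × 1825 = 488 kN.

P ≈ 488 kN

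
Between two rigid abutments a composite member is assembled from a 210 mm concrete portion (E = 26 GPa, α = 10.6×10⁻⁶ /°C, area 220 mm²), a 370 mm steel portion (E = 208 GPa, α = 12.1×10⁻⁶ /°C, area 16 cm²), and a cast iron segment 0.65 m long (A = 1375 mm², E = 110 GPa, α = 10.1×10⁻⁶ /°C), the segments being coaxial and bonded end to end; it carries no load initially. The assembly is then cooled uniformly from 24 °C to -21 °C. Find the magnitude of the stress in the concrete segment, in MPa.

With the walls removed the bar would change length by δ_free = Σ αᵢΔT Lᵢ = 10.6×10⁻⁶×45×210 + 12.1×10⁻⁶×45×370 + 10.1×10⁻⁶×45×650 = 0.5971 mm.
The walls prevent any net length change, so an axial force P (same in every segment) develops. Compatibility: P · Σ Lᵢ/(AᵢEᵢ) = δ_free.
Σ Lᵢ/(AᵢEᵢ) = 210/(220×26×10³) + 370/(1600×208×10³) + 650/(1375×110×10³) = 4.212×10⁻⁵ mm/N.
So P = 0.5971 / 4.212×10⁻⁵ = 14.17 kN, tensile.
σ_{concrete} = P / A = 14170 / 220 = 64.43 MPa.

σ ≈ 64.4 MPa (tensile)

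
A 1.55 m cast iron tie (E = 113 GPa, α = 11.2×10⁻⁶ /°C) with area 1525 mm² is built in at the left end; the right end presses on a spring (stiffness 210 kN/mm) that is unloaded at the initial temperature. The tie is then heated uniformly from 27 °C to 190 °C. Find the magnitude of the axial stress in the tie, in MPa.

σ ≈ 135 MPa (compressive)

The unrestrained thermal change is αΔT L = 11.2×10⁻⁶ × 163 × 1550 = 2.83 mm.
Let P be the compressive force at the spring. The tie shortens elastically by PL/(AE) and the spring compresses by P/k; together these equal δ_free.
So P = δ_free / [L/(AE) + 1/k] = 2.83 / [ 1550/(1525×113×10³) + 1/(210×10³) ].
P = 2.83 / 1.376×10⁻⁵ = 205700 N.
σ = P/A = 205700/1525 = 134.9 MPa.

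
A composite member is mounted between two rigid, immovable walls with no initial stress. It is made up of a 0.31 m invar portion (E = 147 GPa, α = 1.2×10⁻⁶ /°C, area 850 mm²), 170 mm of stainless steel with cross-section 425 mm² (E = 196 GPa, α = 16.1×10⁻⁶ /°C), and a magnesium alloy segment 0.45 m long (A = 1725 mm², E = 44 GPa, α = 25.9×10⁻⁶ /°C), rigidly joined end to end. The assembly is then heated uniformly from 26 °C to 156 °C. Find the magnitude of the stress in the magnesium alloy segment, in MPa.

σ ≈ 106 MPa (compressive)

Free thermal expansion of the whole bar: Σ αᵢΔT Lᵢ = 1.2×10⁻⁶×130×310 + 16.1×10⁻⁶×130×170 + 25.9×10⁻⁶×130×450 = 1.919 mm.
The rigid supports impose zero overall length change; the single axial force P common to all segments must satisfy P Σ Lᵢ/(AᵢEᵢ) = δ_free.
The series flexibility is Σ Lᵢ/(AᵢEᵢ) = 310/(850×147×10³) + 170/(425×196×10³) + 450/(1725×44×10³) = 1.045×10⁻⁵ mm/N.
P = 1.919 / 1.045×10⁻⁵ = 183700 N = 183.7 kN, compressive.
σ_{magnesium alloy} = P / A = 183700 / 1725 = 106.5 MPa.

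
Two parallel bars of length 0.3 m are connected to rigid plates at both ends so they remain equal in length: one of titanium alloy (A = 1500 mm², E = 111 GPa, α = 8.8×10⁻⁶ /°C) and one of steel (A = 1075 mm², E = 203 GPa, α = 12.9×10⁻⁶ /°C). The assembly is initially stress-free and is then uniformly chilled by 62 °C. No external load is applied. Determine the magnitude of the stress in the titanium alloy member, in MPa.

σ ≈ 16 MPa (compressive)

Equilibrium of a rigid end plate with no external load gives equal and opposite internal forces ±P in the two members. Since α_{steel} > α_{titanium alloy}, cooling drives the steel into tension and the titanium alloy into compression.
Setting the final lengths equal and cancelling L: (α₁ − α₂)ΔT = P/(A₁E₁) + P/(A₂E₂).
|α₁ − α₂|·ΔT = 4.1×10⁻⁶ × 62 = 0.0002542.
1/(A₁E₁) + 1/(A₂E₂) = 1/(1500×111×10³) + 1/(1075×203×10³) = 1.059×10⁻⁸ N⁻¹.
So P = 0.0002542 / 1.059×10⁻⁸ = 24.01 kN.
σ_{titanium alloy} = P/A₁ = 24010/1500 = 16 MPa, compressive.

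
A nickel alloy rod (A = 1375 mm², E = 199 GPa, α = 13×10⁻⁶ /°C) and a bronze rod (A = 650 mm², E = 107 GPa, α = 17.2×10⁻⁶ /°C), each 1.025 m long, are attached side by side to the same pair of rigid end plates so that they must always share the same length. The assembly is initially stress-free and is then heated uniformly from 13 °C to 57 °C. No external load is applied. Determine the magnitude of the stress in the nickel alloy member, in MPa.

The bronze has the larger α, so on heating it would change length more than the nickel alloy if both were free. The rigid plates force a common final length, so the bronze is put into compression and the nickel alloy into tension, with equal and opposite forces P (no external load).
Setting the final lengths equal and cancelling L: (α₁ − α₂)ΔT = P/(A₁E₁) + P/(A₂E₂).
|α₁ − α₂|·ΔT = 4.2×10⁻⁶ × 44 = 0.0001848.
1/(A₁E₁) + 1/(A₂E₂) = 1/(1375×199×10³) + 1/(650×107×10³) = 1.803×10⁻⁸ N⁻¹.
P = 0.0001848 / 1.803×10⁻⁸ = 10250 N = 10.25 kN.
σ_{nickel alloy} = P/A₁ = 10250/1375 = 7.453 MPa, tensile.

σ ≈ 7.45 MPa (tensile)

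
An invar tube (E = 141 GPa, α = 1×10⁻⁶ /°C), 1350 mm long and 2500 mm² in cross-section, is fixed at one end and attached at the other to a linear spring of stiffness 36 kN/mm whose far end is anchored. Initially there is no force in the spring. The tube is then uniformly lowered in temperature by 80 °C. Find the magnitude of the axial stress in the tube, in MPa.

If the spring were absent the tube would shorten by αΔT L = 1×10⁻⁶ × 80 × 1350 = 0.108 mm.
Let P be the tensile force in the spring. The tube extends elastically by PL/(AE) and the spring stretches by P/k; together these equal δ_free.
So P = δ_free / [L/(AE) + 1/k] = 0.108 / [ 1350/(2500×141×10³) + 1/(36×10³) ].
P = 0.108 / 3.161×10⁻⁵ = 3417 N.
σ = P/A = 3417/2500 = 1.367 MPa.

σ ≈ 1.37 MPa (tensile)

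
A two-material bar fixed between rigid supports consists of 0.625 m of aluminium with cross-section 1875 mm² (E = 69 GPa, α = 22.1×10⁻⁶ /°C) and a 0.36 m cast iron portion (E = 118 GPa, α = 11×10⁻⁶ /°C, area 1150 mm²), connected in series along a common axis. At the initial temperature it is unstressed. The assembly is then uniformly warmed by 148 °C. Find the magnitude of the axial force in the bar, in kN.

P ≈ 351 kN (compressive)

If the supports were absent, the total length change would be Σ αᵢΔT Lᵢ = 22.1×10⁻⁶×148×625 + 11×10⁻⁶×148×360 = 2.63 mm.
The walls prevent any net length change, so an axial force P (same in every segment) develops. Compatibility: P · Σ Lᵢ/(AᵢEᵢ) = δ_free.
The series flexibility is Σ Lᵢ/(AᵢEᵢ) = 625/(1875×69×10³) + 360/(1150×118×10³) = 7.484×10⁻⁶ mm/N.
Hence P = δ_free / Σ(L/AE) = 2.63/7.484×10⁻⁶ = 351.5 kN (compressive).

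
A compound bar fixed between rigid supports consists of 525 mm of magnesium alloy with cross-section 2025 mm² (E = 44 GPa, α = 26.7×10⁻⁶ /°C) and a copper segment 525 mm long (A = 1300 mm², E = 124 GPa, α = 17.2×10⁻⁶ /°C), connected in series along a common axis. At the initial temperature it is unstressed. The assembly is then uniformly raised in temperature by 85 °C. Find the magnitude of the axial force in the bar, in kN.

Free thermal expansion of the whole bar: Σ αᵢΔT Lᵢ = 26.7×10⁻⁶×85×525 + 17.2×10⁻⁶×85×525 = 1.959 mm.
The walls prevent any net length change, so an axial force P (same in every segment) develops. Compatibility: P · Σ Lᵢ/(AᵢEᵢ) = δ_free.
Σ Lᵢ/(AᵢEᵢ) = 525/(2025×44×10³) + 525/(1300×124×10³) = 9.149×10⁻⁶ mm/N.
So P = 1.959 / 9.149×10⁻⁶ = 214.1 kN, compressive.

P ≈ 214 kN (compressive)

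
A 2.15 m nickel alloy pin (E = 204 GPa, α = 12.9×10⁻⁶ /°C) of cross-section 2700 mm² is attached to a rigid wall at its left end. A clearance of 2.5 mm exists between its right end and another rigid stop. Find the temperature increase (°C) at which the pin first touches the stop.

ΔT ≈ 90.1 °C

The gap closes when αΔT L = 2.5 mm, since the pin is still unstressed at that instant.
So ΔT = g/(αL) = 2.5/(12.9×10⁻⁶ × 2150) = 90.14 °C.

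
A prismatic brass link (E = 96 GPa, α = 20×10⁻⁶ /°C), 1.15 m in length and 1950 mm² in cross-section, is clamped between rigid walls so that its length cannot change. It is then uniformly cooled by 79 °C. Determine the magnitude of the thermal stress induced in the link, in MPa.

σ ≈ 152 MPa (tensile)

The supports are rigid, so the total axial strain is zero. The restrained thermal strain is ε = αΔT = 20×10⁻⁶ × 79 = 1580×10⁻⁶.
The stress required to suppress this strain is σ = Eε = 96×10³ × 1580×10⁻⁶ = 151.7 MPa, tensile since the link is trying to contract.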